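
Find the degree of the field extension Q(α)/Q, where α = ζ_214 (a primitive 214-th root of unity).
[Q(α):Q] = 106

The minimal polynomial of ζ_214 over Q is the 214-th cyclotomic polynomial Φ_214(x), which is irreducible over Q and has degree φ(214) = 106. Hence [Q(α):Q] = φ(214) = 106.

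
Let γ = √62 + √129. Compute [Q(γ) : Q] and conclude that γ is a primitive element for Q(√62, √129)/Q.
[Q(γ) : Q] = 4 (equivalently, Q(γ) = Q(√62, √129))

Obviously Q(γ) ⊆ Q(√62, √129), and [Q(√62, √129):Q] = 4 (since 62, 129 are distinct squarefree integers > 1 with 7998 not a perfect square). To show equality we compute the minimal polynomial of γ. From γ = √62 + √129: γ^2 = 62 + 2√(7998) + 129 = 191 + 2√(7998), so γ^2 - 191 = 2√(7998); squaring, (γ^2 - 191)^2 = 4·7998, i.e. γ^4 - 382γ^2 + 36481 - 31992 = 0, i.e. γ^4 - 382γ^2 + 4489 = 0. So γ is a root of x^4 - 382x^2 + 4489. This polynomial is irreducible over Q: it has no rational root (each ±√62 ± √129 is irrational), and any factorization into two quadratics over Q would force √(7998) ∈ Q (pairing opposite roots) or √62, √129 ∈ Q (other pairings), all impossible. Hence [Q(γ):Q] = 4 = [Q(√62, √129):Q], so Q(γ) = Q(√62, √129).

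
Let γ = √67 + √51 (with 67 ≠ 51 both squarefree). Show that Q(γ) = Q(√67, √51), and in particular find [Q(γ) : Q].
[Q(γ) : Q] = 4 (equivalently, Q(γ) = Q(√67, √51))

Obviously Q(γ) ⊆ Q(√67, √51), and [Q(√67, √51):Q] = 4 (since 67, 51 are distinct squarefree integers > 1 with 3417 not a perfect square). To show equality we compute the minimal polynomial of γ. From γ = √67 + √51: γ^2 = 67 + 2√(3417) + 51 = 118 + 2√(3417), so γ^2 - 118 = 2√(3417); squaring, (γ^2 - 118)^2 = 4·3417, i.e. γ^4 - 236γ^2 + 13924 - 13668 = 0, i.e. γ^4 - 236γ^2 + 256 = 0. So γ is a root of x^4 - 236x^2 + 256. This polynomial is irreducible over Q: it has no rational root (each ±√67 ± √51 is irrational), and any factorization into two quadratics over Q would force √(3417) ∈ Q (pairing opposite roots) or √67, √51 ∈ Q (other pairings), all impossible. Hence [Q(γ):Q] = 4 = [Q(√67, √51):Q], so Q(γ) = Q(√67, √51).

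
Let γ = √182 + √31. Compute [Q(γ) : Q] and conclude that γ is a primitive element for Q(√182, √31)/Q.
[Q(γ) : Q] = 4 (equivalently, Q(γ) = Q(√182, √31))

Obviously Q(γ) ⊆ Q(√182, √31), and [Q(√182, √31):Q] = 4 (since 182, 31 are distinct squarefree integers > 1 with 5642 not a perfect square). To show equality we compute the minimal polynomial of γ. From γ = √182 + √31: γ^2 = 182 + 2√(5642) + 31 = 213 + 2√(5642), so γ^2 - 213 = 2√(5642); squaring, (γ^2 - 213)^2 = 4·5642, i.e. γ^4 - 426γ^2 + 45369 - 22568 = 0, i.e. γ^4 - 426γ^2 + 22801 = 0. So γ is a root of x^4 - 426x^2 + 22801. This polynomial is irreducible over Q: it has no rational root (each ±√182 ± √31 is irrational), and any factorization into two quadratics over Q would force √(5642) ∈ Q (pairing opposite roots) or √182, √31 ∈ Q (other pairings), all impossible. Hence [Q(γ):Q] = 4 = [Q(√182, √31):Q], so Q(γ) = Q(√182, √31).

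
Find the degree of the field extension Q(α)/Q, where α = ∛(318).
[Q(α):Q] = 3

The minimal polynomial of α is x^3 - 318, irreducible over Q since 318 is not a perfect cube (so x^3 - 318 has no rational root). Hence [Q(α):Q] = deg(m_α) = 3.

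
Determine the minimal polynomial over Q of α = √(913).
m_α(x) = x^2 - 913

α satisfies α^2 - 913 = 0, so x^2 - 913 annihilates α. Since d = 913 is squarefree and ≠ 1, it is not a perfect square in Q, so x^2 - 913 has no rational root and is therefore irreducible over Q (a degree-2 polynomial over a field is irreducible iff it has no root). Hence m_α(x) = x^2 - 913.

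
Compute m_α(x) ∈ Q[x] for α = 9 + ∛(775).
m_α(x) = x^3 - 27x^2 + 243x - 1504

Set β = α - 9 = ∛(775), so β^3 = 775. Then (α - 9)^3 - 775 = 0, i.e. α is a root of g(x) = (x - 9)^3 - 775 = x^3 - 27x^2 + 243x - 1504. Since g(x) = h(x - 9) where h(x) = x^3 - 775, and h is irreducible over Q (because 775 is not a perfect cube, so h has no rational root, and a monic cubic with no rational root is irreducible), g is also irreducible (irreducibility is preserved under the substitution x → x - 9). Hence m_α(x) = x^3 - 27x^2 + 243x - 1504.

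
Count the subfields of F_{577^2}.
F_{577^2} has 2 subfields

The subfields of F_{p^n} are exactly the fields F_{p^d} for d | n (each is the fixed field of the unique index-d subgroup of Gal(F_{p^n}/F_p) ≅ Z/nZ). The divisors of n = 2 are {1, 2}, giving 2 subfields: F_{577^1}, F_{577^2}.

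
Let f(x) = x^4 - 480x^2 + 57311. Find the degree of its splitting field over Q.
[K : Q] = 4

Solving the quadratic in x^2: x^2 = (480 ± √(480^2 - 4·57311))/2 = (480 ± √1156)/2 = (480 ± 34)/2, giving x^2 = 223 or x^2 = 257. So f(x) = (x^2 - 223)(x^2 - 257) and the roots of f are ±√223, ±√257. Hence the splitting field is K = Q(√223, √257). Since 223 and 257 are distinct squarefree integers > 1, their product 57311 is not a perfect square, so √257 ∉ Q(√223). By the tower law [K:Q] = [Q(√223,√257):Q(√223)] · [Q(√223):Q] = 2 · 2 = 4.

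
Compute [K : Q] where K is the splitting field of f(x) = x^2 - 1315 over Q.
[K : Q] = 2

f(x) = x^2 - 1315 factors as (x - √1315)(x + √1315). The splitting field is K = Q(√1315). Since 1315 is squarefree and > 1, it is not a perfect square, so x^2 - 1315 is irreducible over Q and [Q(√1315) : Q] = 2. Hence [K : Q] = 2.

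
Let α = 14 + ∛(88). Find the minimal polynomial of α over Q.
m_α(x) = x^3 - 42x^2 + 588x - 2832

Set β = α - 14 = ∛(88), so β^3 = 88. Then (α - 14)^3 - 88 = 0, i.e. α is a root of g(x) = (x - 14)^3 - 88 = x^3 - 42x^2 + 588x - 2832. Since g(x) = h(x - 14) where h(x) = x^3 - 88, and h is irreducible over Q (because 88 is not a perfect cube, so h has no rational root, and a monic cubic with no rational root is irreducible), g is also irreducible (irreducibility is preserved under the substitution x → x - 14). Hence m_α(x) = x^3 - 42x^2 + 588x - 2832.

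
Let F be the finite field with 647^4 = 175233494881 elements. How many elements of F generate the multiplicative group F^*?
There are φ(175233494880) = 40609382400 primitive elements

F_q^* is cyclic of order q - 1 = 175233494880. A cyclic group of order m has exactly φ(m) generators. Here m = 175233494880 = 2^5 · 3^4 · 5 · 17 · 19 · 41 · 1021, so the number of primitive elements is φ(175233494880) = 40609382400.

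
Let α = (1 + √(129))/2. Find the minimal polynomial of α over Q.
m_α(x) = x^2 - x - 32

From 2α - 1 = √(129), squaring gives (2α - 1)^2 = 129, i.e. 4α^2 - 4α + 1 = 129, so α^2 - α + (1 - 129)/4 = 0. Since 129 ≡ 1 (mod 4), (1 - 129)/4 = -32 ∈ Z. The polynomial x^2 - x - 32 has discriminant 1 - 4·(-32) = 129, which is not a perfect square in Q (d = 129 is squarefree and ≠ 1), so x^2 - x - 32 is irreducible over Q. It is the minimal polynomial of α.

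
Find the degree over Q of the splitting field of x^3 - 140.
[K : Q] = 6

The roots of x^3 - 140 are ∛140, ω∛140, ω^2∛140 where ω = e^(2πi/3) is a primitive cube root of unity, so K = Q(∛140, ω). Now [Q(∛140):Q] = 3 (since 140 is not a perfect cube, x^3 - 140 is irreducible) and [Q(ω):Q] = 2. Both 2 and 3 divide [K:Q], and [K:Q] ≤ 3·2 = 6, so [K:Q] = 6. (Equivalently: Q(∛140) ⊂ R but ω ∉ R, so [K : Q(∛140)] = 2.)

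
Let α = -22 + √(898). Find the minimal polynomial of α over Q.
m_α(x) = x^2 + 44x - 414

From α + 22 = √(898), squaring gives (α + 22)^2 = 898, i.e. α^2 + 44α + 484 = 898, so α^2 + 44α - 414 = 0. The discriminant of x^2 + 44x - 414 is (44)^2 - 4·(-414) = 1936 + 1656 = 3592, and 4·(898) is not a perfect square in Q since 898 is squarefree and ≠ 1. Hence x^2 + 44x - 414 is irreducible over Q and is the minimal polynomial of α.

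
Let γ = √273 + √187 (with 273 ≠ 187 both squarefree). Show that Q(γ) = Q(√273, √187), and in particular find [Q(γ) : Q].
[Q(γ) : Q] = 4 (equivalently, Q(γ) = Q(√273, √187))

Obviously Q(γ) ⊆ Q(√273, √187), and [Q(√273, √187):Q] = 4 (since 273, 187 are distinct squarefree integers > 1 with 51051 not a perfect square). To show equality we compute the minimal polynomial of γ. From γ = √273 + √187: γ^2 = 273 + 2√(51051) + 187 = 460 + 2√(51051), so γ^2 - 460 = 2√(51051); squaring, (γ^2 - 460)^2 = 4·51051, i.e. γ^4 - 920γ^2 + 211600 - 204204 = 0, i.e. γ^4 - 920γ^2 + 7396 = 0. So γ is a root of x^4 - 920x^2 + 7396. This polynomial is irreducible over Q: it has no rational root (each ±√273 ± √187 is irrational), and any factorization into two quadratics over Q would force √(51051) ∈ Q (pairing opposite roots) or √273, √187 ∈ Q (other pairings), all impossible. Hence [Q(γ):Q] = 4 = [Q(√273, √187):Q], so Q(γ) = Q(√273, √187).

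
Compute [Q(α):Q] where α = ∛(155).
[Q(α):Q] = 3

The minimal polynomial of α is x^3 - 155, irreducible over Q since 155 is not a perfect cube (so x^3 - 155 has no rational root). Hence [Q(α):Q] = deg(m_α) = 3.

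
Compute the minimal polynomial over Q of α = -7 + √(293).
m_α(x) = x^2 + 14x - 244

From α + 7 = √(293), squaring gives (α + 7)^2 = 293, i.e. α^2 + 14α + 49 = 293, so α^2 + 14α - 244 = 0. The discriminant of x^2 + 14x - 244 is (14)^2 - 4·(-244) = 196 + 976 = 1172, and 4·(293) is not a perfect square in Q since 293 is squarefree and ≠ 1. Hence x^2 + 14x - 244 is irreducible over Q and is the minimal polynomial of α.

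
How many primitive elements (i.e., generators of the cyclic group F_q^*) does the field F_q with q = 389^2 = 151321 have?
There are φ(151320) = 36864 primitive elements

F_q^* is cyclic of order q - 1 = 151320. A cyclic group of order m has exactly φ(m) generators. Here m = 151320 = 2^3 · 3 · 5 · 13 · 97, so the number of primitive elements is φ(151320) = 36864.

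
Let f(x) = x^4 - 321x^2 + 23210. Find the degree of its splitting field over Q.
[K : Q] = 4

Solving the quadratic in x^2: x^2 = (321 ± √(321^2 - 4·23210))/2 = (321 ± √10201)/2 = (321 ± 101)/2, giving x^2 = 211 or x^2 = 110. So f(x) = (x^2 - 211)(x^2 - 110) and the roots of f are ±√211, ±√110. Hence the splitting field is K = Q(√211, √110). Since 211 and 110 are distinct squarefree integers > 1, their product 23210 is not a perfect square, so √110 ∉ Q(√211). By the tower law [K:Q] = [Q(√211,√110):Q(√211)] · [Q(√211):Q] = 2 · 2 = 4.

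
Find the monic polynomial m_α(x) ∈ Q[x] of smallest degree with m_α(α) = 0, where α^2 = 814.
m_α(x) = x^2 - 814

α satisfies α^2 - 814 = 0, so x^2 - 814 annihilates α. Since d = 814 is squarefree and ≠ 1, it is not a perfect square in Q, so x^2 - 814 has no rational root and is therefore irreducible over Q (a degree-2 polynomial over a field is irreducible iff it has no root). Hence m_α(x) = x^2 - 814.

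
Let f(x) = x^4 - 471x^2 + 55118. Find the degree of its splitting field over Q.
[K : Q] = 4

Solving the quadratic in x^2: x^2 = (471 ± √(471^2 - 4·55118))/2 = (471 ± √1369)/2 = (471 ± 37)/2, giving x^2 = 217 or x^2 = 254. So f(x) = (x^2 - 217)(x^2 - 254) and the roots of f are ±√217, ±√254. Hence the splitting field is K = Q(√217, √254). Since 217 and 254 are distinct squarefree integers > 1, their product 55118 is not a perfect square, so √254 ∉ Q(√217). By the tower law [K:Q] = [Q(√217,√254):Q(√217)] · [Q(√217):Q] = 2 · 2 = 4.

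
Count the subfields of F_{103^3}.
F_{103^3} has 2 subfields

The subfields of F_{p^n} are exactly the fields F_{p^d} for d | n (each is the fixed field of the unique index-d subgroup of Gal(F_{p^n}/F_p) ≅ Z/nZ). The divisors of n = 3 are {1, 3}, giving 2 subfields: F_{103^1}, F_{103^3}.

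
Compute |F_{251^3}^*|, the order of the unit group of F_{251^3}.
|F_{251^3}^*| = 15813250

F_{251^3} has 251^3 = 15813251 elements; its multiplicative group consists of all nonzero elements, so |F_{251^3}^*| = 15813251 - 1 = 15813250. (It is cyclic since any finite subgroup of the multiplicative group of a field is cyclic.)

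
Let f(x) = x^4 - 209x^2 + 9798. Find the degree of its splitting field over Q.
[K : Q] = 4

Solving the quadratic in x^2: x^2 = (209 ± √(209^2 - 4·9798))/2 = (209 ± √4489)/2 = (209 ± 67)/2, giving x^2 = 71 or x^2 = 138. So f(x) = (x^2 - 71)(x^2 - 138) and the roots of f are ±√71, ±√138. Hence the splitting field is K = Q(√71, √138). Since 71 and 138 are distinct squarefree integers > 1, their product 9798 is not a perfect square, so √138 ∉ Q(√71). By the tower law [K:Q] = [Q(√71,√138):Q(√71)] · [Q(√71):Q] = 2 · 2 = 4.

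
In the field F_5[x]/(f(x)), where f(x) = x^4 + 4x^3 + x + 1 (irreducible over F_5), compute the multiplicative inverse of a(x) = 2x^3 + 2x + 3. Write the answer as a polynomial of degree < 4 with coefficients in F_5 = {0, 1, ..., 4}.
a(x)^(-1) ≡ 3x^2 + x + 3 (mod f(x))

Since f is irreducible over F_5, F_5[x]/(f) is a field and a(x) ≠ 0 has an inverse. Apply the extended Euclidean algorithm to f(x) and a(x) in F_5[x]: f(x) = (3x + 2)·a(x) + (4x^2 + 3x);  a(x) = (3x + 4)·(4x^2 + 3x) + (3). The last nonzero remainder is the constant 3 = gcd(f, a) in F_5. Back-substituting through the division chain expresses 3 = s(x)·a(x) + t(x)·f(x) with s(x) ≡ 4x^2 + 3x + 4 (mod f), so (4x^2 + 3x + 4)·a(x) ≡ 3 (mod f). Multiplying by 3^(-1) ≡ 2 in F_5 gives a(x)^(-1) ≡ 2·(4x^2 + 3x + 4) ≡ 3x^2 + x + 3 (mod f). Check: (2x^3 + 2x + 3)·(3x^2 + x + 3) = x^5 + 2x^4 + 2x^3 + x^2 + 4x + 4 ≡ 1 (mod x^4 + 4x^3 + x + 1).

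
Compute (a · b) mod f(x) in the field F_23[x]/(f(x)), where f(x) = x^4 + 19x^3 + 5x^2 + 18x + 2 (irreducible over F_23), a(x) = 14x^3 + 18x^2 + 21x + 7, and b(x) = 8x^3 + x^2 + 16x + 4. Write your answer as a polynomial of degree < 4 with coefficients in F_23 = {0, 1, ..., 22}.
a · b ≡ 9x^3 + 16x^2 + 4x + 11 (mod f(x))

Multiply in F_23[x]: a(x)·b(x) = (14x^3 + 18x^2 + 21x + 7)·(8x^3 + x^2 + 16x + 4) = 20x^6 + 20x^5 + 19x^4 + 7x^3 + x^2 + 12x + 5. This has degree ≥ 4, so divide by f(x) over F_23: 20x^6 + 20x^5 + 19x^4 + 7x^3 + x^2 + 12x + 5 = (20x^2 + 8x + 20)·(x^4 + 19x^3 + 5x^2 + 18x + 2) + (9x^3 + 16x^2 + 4x + 11). Hence a·b ≡ 9x^3 + 16x^2 + 4x + 11 (mod f). (F_23[x]/(f) is a field with 23^4 = 279841 elements since f is irreducible of degree 4.)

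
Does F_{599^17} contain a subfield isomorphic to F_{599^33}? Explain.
No: F_{599^33} is not a subfield of F_{599^17}

F_{p^m} embeds in F_{p^n} iff m | n. Here 33 ∤ 17 (since 17 = 0·33 + 17 with remainder 17 ≠ 0), so F_{599^33} is not a subfield of F_{599^17}. Equivalently: if it were, the tower law would give 33 = [F_{599^33}:F_599] dividing [F_{599^17}:F_599] = 17, contradiction.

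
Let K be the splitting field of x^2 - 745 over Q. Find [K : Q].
[K : Q] = 2

f(x) = x^2 - 745 factors as (x - √745)(x + √745). The splitting field is K = Q(√745). Since 745 is squarefree and > 1, it is not a perfect square, so x^2 - 745 is irreducible over Q and [Q(√745) : Q] = 2. Hence [K : Q] = 2.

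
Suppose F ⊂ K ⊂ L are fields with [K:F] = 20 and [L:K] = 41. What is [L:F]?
[L:F] = 820

The tower law says that for any tower of field extensions F ⊂ K ⊂ L with finite degrees, [L:F] = [L:K] · [K:F]. Here this gives [L:F] = 41 · 20 = 820.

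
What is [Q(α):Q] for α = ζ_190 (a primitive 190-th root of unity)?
[Q(α):Q] = 72

The minimal polynomial of ζ_190 over Q is the 190-th cyclotomic polynomial Φ_190(x), which is irreducible over Q and has degree φ(190) = 72. Hence [Q(α):Q] = φ(190) = 72.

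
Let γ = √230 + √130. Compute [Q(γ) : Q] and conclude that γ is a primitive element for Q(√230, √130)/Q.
[Q(γ) : Q] = 4 (equivalently, Q(γ) = Q(√230, √130))

Obviously Q(γ) ⊆ Q(√230, √130), and [Q(√230, √130):Q] = 4 (since 230, 130 are distinct squarefree integers > 1 with 29900 not a perfect square). To show equality we compute the minimal polynomial of γ. From γ = √230 + √130: γ^2 = 230 + 2√(29900) + 130 = 360 + 2√(29900), so γ^2 - 360 = 2√(29900); squaring, (γ^2 - 360)^2 = 4·29900, i.e. γ^4 - 720γ^2 + 129600 - 119600 = 0, i.e. γ^4 - 720γ^2 + 10000 = 0. So γ is a root of x^4 - 720x^2 + 10000. This polynomial is irreducible over Q: it has no rational root (each ±√230 ± √130 is irrational), and any factorization into two quadratics over Q would force √(29900) ∈ Q (pairing opposite roots) or √230, √130 ∈ Q (other pairings), all impossible. Hence [Q(γ):Q] = 4 = [Q(√230, √130):Q], so Q(γ) = Q(√230, √130).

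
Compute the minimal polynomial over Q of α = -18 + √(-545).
m_α(x) = x^2 + 36x + 869

From α + 18 = √(-545), squaring gives (α + 18)^2 = -545, i.e. α^2 + 36α + 324 = -545, so α^2 + 36α + 869 = 0. The discriminant of x^2 + 36x + 869 is (36)^2 - 4·(869) = 1296 - 3476 = -2180, and 4·(-545) is not a perfect square in Q since -545 is squarefree and ≠ 1. Hence x^2 + 36x + 869 is irreducible over Q and is the minimal polynomial of α.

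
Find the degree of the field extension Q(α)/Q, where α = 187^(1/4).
[Q(α):Q] = 4

α is a root of x^4 - 187. By Eisenstein's criterion at the prime p = 11 (which divides the constant term 187 but p^2 = 121 does not, since 187 is squarefree), x^4 - 187 is irreducible over Q. Hence [Q(α):Q] = 4.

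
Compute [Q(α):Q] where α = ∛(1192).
[Q(α):Q] = 3

The minimal polynomial of α is x^3 - 1192, irreducible over Q since 1192 is not a perfect cube (so x^3 - 1192 has no rational root). Hence [Q(α):Q] = deg(m_α) = 3.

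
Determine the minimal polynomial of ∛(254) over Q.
m_α(x) = x^3 - 254

α satisfies α^3 = 254, so x^3 - 254 annihilates α. By the rational root test, a rational root p/q (in lowest terms) of x^3 - 254 would satisfy p^3 = 254 q^3, forcing q = 1 and p^3 = 254; but 254 is not a perfect cube, contradiction. A monic cubic over Q with no rational root is irreducible (any nontrivial factorization would include a linear factor). Hence x^3 - 254 is the minimal polynomial of α, and in particular [Q(α):Q] = 3.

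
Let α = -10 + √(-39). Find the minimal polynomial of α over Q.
m_α(x) = x^2 + 20x + 139

From α + 10 = √(-39), squaring gives (α + 10)^2 = -39, i.e. α^2 + 20α + 100 = -39, so α^2 + 20α + 139 = 0. The discriminant of x^2 + 20x + 139 is (20)^2 - 4·(139) = 400 - 556 = -156, and 4·(-39) is not a perfect square in Q since -39 is squarefree and ≠ 1. Hence x^2 + 20x + 139 is irreducible over Q and is the minimal polynomial of α.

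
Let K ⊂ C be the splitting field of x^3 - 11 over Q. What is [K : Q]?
[K : Q] = 6

The roots of x^3 - 11 are ∛11, ω∛11, ω^2∛11 where ω = e^(2πi/3) is a primitive cube root of unity, so K = Q(∛11, ω). Now [Q(∛11):Q] = 3 (since 11 is not a perfect cube, x^3 - 11 is irreducible) and [Q(ω):Q] = 2. Both 2 and 3 divide [K:Q], and [K:Q] ≤ 3·2 = 6, so [K:Q] = 6. (Equivalently: Q(∛11) ⊂ R but ω ∉ R, so [K : Q(∛11)] = 2.)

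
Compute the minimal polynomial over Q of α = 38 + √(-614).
m_α(x) = x^2 - 76x + 2058

From α - 38 = √(-614), squaring gives (α - 38)^2 = -614, i.e. α^2 - 76α + 1444 = -614, so α^2 - 76α + 2058 = 0. The discriminant of x^2 - 76x + 2058 is (-76)^2 - 4·(2058) = 5776 - 8232 = -2456, and 4·(-614) is not a perfect square in Q since -614 is squarefree and ≠ 1. Hence x^2 - 76x + 2058 is irreducible over Q and is the minimal polynomial of α.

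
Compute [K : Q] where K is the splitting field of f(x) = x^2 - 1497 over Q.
[K : Q] = 2

f(x) = x^2 - 1497 factors as (x - √1497)(x + √1497). The splitting field is K = Q(√1497). Since 1497 is squarefree and > 1, it is not a perfect square, so x^2 - 1497 is irreducible over Q and [Q(√1497) : Q] = 2. Hence [K : Q] = 2.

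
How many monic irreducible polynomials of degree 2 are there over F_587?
There are 171991 monic irreducible polynomials of degree 2 over F_587

Each element of F_{587^2} that lies in no proper subfield is a root of exactly one monic irreducible of degree 2 over F_587, and each such polynomial has 2 distinct roots in F_{587^2}. By Möbius inversion the count is N_587(2) = (1/2) Σ_{d|2} μ(2/d) · 587^d = (1/2)(μ(2)·587^1 + μ(1)·587^2) = 343982/2 = 171991.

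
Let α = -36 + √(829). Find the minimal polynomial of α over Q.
m_α(x) = x^2 + 72x + 467

From α + 36 = √(829), squaring gives (α + 36)^2 = 829, i.e. α^2 + 72α + 1296 = 829, so α^2 + 72α + 467 = 0. The discriminant of x^2 + 72x + 467 is (72)^2 - 4·(467) = 5184 - 1868 = 3316, and 4·(829) is not a perfect square in Q since 829 is squarefree and ≠ 1. Hence x^2 + 72x + 467 is irreducible over Q and is the minimal polynomial of α.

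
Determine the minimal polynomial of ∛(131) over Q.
m_α(x) = x^3 - 131

α satisfies α^3 = 131, so x^3 - 131 annihilates α. By the rational root test, a rational root p/q (in lowest terms) of x^3 - 131 would satisfy p^3 = 131 q^3, forcing q = 1 and p^3 = 131; but 131 is not a perfect cube, contradiction. A monic cubic over Q with no rational root is irreducible (any nontrivial factorization would include a linear factor). Hence x^3 - 131 is the minimal polynomial of α, and in particular [Q(α):Q] = 3.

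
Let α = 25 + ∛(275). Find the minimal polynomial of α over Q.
m_α(x) = x^3 - 75x^2 + 1875x - 15900

Set β = α - 25 = ∛(275), so β^3 = 275. Then (α - 25)^3 - 275 = 0, i.e. α is a root of g(x) = (x - 25)^3 - 275 = x^3 - 75x^2 + 1875x - 15900. Since g(x) = h(x - 25) where h(x) = x^3 - 275, and h is irreducible over Q (because 275 is not a perfect cube, so h has no rational root, and a monic cubic with no rational root is irreducible), g is also irreducible (irreducibility is preserved under the substitution x → x - 25). Hence m_α(x) = x^3 - 75x^2 + 1875x - 15900.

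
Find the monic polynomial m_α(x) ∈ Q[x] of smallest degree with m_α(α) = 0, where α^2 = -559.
m_α(x) = x^2 + 559

α satisfies α^2 + 559 = 0, so x^2 + 559 annihilates α. Since d = -559 is squarefree and ≠ 1, it is not a perfect square in Q, so x^2 + 559 has no rational root and is therefore irreducible over Q (a degree-2 polynomial over a field is irreducible iff it has no root). Hence m_α(x) = x^2 + 559.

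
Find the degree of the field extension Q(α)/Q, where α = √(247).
[Q(α):Q] = 2

[Q(α):Q] equals the degree of the minimal polynomial of α. Here α^2 = 247 and x^2 - 247 is irreducible (d = 247 is squarefree, ≠ 1, hence not a square), so deg(m_α) = 2. Thus [Q(α):Q] = 2.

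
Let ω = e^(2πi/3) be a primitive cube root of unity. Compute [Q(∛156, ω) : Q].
[Q(∛156, ω) : Q] = 6

[Q(∛156):Q] = 3 (min poly x^3 - 156, irreducible since 156 is not a perfect cube). [Q(ω):Q] = 2 (min poly x^2 + x + 1). Since Q(∛156) ⊂ R and ω ∉ R, we have ω ∉ Q(∛156), so x^2 + x + 1 remains irreducible over Q(∛156) and [Q(∛156, ω) : Q(∛156)] = 2. By the tower law, [Q(∛156, ω) : Q] = 3 · 2 = 6. (In fact Q(∛156, ω) is the splitting field of x^3 - 156 over Q.)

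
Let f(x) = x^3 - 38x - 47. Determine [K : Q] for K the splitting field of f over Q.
[K : Q] = 6

By the rational root test, any rational root of the monic integer polynomial f(x) = x^3 - 38x - 47 must be an integer dividing the constant term -47, i.e. one of ±{1, 47}. Evaluating: f(1) = -84, f(-1) = -10, f(47) = 101990, f(-47) = -102084; none is 0, so f has no rational root and is therefore irreducible over Q (a cubic with no linear factor over a field is irreducible). For an irreducible cubic, the Galois group is A_3 or S_3 according as the discriminant disc(f) = -4a^3 - 27b^2 = -4·(-38)^3 - 27·(-47)^2 = 159845 is or is not a square in Q. Here disc(f) = 159845 is not a perfect square in Q, so the Galois group of f over Q is not contained in A_3 and must be all of S_3. The splitting field has degree |S_3| = 6 over Q, so [K : Q] = 6.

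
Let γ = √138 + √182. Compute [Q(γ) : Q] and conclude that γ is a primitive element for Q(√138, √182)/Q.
[Q(γ) : Q] = 4 (equivalently, Q(γ) = Q(√138, √182))

Obviously Q(γ) ⊆ Q(√138, √182), and [Q(√138, √182):Q] = 4 (since 138, 182 are distinct squarefree integers > 1 with 25116 not a perfect square). To show equality we compute the minimal polynomial of γ. From γ = √138 + √182: γ^2 = 138 + 2√(25116) + 182 = 320 + 2√(25116), so γ^2 - 320 = 2√(25116); squaring, (γ^2 - 320)^2 = 4·25116, i.e. γ^4 - 640γ^2 + 102400 - 100464 = 0, i.e. γ^4 - 640γ^2 + 1936 = 0. So γ is a root of x^4 - 640x^2 + 1936. This polynomial is irreducible over Q: it has no rational root (each ±√138 ± √182 is irrational), and any factorization into two quadratics over Q would force √(25116) ∈ Q (pairing opposite roots) or √138, √182 ∈ Q (other pairings), all impossible. Hence [Q(γ):Q] = 4 = [Q(√138, √182):Q], so Q(γ) = Q(√138, √182).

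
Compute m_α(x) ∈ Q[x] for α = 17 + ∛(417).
m_α(x) = x^3 - 51x^2 + 867x - 5330

Set β = α - 17 = ∛(417), so β^3 = 417. Then (α - 17)^3 - 417 = 0, i.e. α is a root of g(x) = (x - 17)^3 - 417 = x^3 - 51x^2 + 867x - 5330. Since g(x) = h(x - 17) where h(x) = x^3 - 417, and h is irreducible over Q (because 417 is not a perfect cube, so h has no rational root, and a monic cubic with no rational root is irreducible), g is also irreducible (irreducibility is preserved under the substitution x → x - 17). Hence m_α(x) = x^3 - 51x^2 + 867x - 5330.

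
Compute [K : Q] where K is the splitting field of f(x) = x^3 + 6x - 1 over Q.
[K : Q] = 6

By the rational root test, any rational root of the monic integer polynomial f(x) = x^3 + 6x - 1 must be an integer dividing the constant term -1, i.e. one of ±{1}. Evaluating: f(1) = 6, f(-1) = -8; none is 0, so f has no rational root and is therefore irreducible over Q (a cubic with no linear factor over a field is irreducible). For an irreducible cubic, the Galois group is A_3 or S_3 according as the discriminant disc(f) = -4a^3 - 27b^2 = -4·(6)^3 - 27·(-1)^2 = -891 is or is not a square in Q. Here disc(f) = -891 is not a perfect square in Q, so the Galois group of f over Q is not contained in A_3 and must be all of S_3. The splitting field has degree |S_3| = 6 over Q, so [K : Q] = 6.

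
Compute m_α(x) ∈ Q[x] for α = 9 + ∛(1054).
m_α(x) = x^3 - 27x^2 + 243x - 1783

Set β = α - 9 = ∛(1054), so β^3 = 1054. Then (α - 9)^3 - 1054 = 0, i.e. α is a root of g(x) = (x - 9)^3 - 1054 = x^3 - 27x^2 + 243x - 1783. Since g(x) = h(x - 9) where h(x) = x^3 - 1054, and h is irreducible over Q (because 1054 is not a perfect cube, so h has no rational root, and a monic cubic with no rational root is irreducible), g is also irreducible (irreducibility is preserved under the substitution x → x - 9). Hence m_α(x) = x^3 - 27x^2 + 243x - 1783.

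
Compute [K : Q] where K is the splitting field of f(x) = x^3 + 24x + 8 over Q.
[K : Q] = 6

By the rational root test, any rational root of the monic integer polynomial f(x) = x^3 + 24x + 8 must be an integer dividing the constant term 8, i.e. one of ±{1, 2, 4, 8}. Evaluating: f(1) = 33, f(-1) = -17, f(2) = 64, f(-2) = -48, f(4) = 168, f(-4) = -152, f(8) = 712, f(-8) = -696; none is 0, so f has no rational root and is therefore irreducible over Q (a cubic with no linear factor over a field is irreducible). For an irreducible cubic, the Galois group is A_3 or S_3 according as the discriminant disc(f) = -4a^3 - 27b^2 = -4·(24)^3 - 27·(8)^2 = -57024 is or is not a square in Q. Here disc(f) = -57024 is not a perfect square in Q, so the Galois group of f over Q is not contained in A_3 and must be all of S_3. The splitting field has degree |S_3| = 6 over Q, so [K : Q] = 6.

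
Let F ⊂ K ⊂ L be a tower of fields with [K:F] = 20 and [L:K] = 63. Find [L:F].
[L:F] = 1260

The tower law says that for any tower of field extensions F ⊂ K ⊂ L with finite degrees, [L:F] = [L:K] · [K:F]. Here this gives [L:F] = 63 · 20 = 1260.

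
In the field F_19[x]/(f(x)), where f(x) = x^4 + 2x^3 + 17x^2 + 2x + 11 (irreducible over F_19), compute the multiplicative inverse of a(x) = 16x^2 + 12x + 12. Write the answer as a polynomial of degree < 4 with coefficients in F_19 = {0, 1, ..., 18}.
a(x)^(-1) ≡ 2x^3 + 11x^2 + 8x + 6 (mod f(x))

Since f is irreducible over F_19, F_19[x]/(f) is a field and a(x) ≠ 0 has an inverse. Apply the extended Euclidean algorithm to f(x) and a(x) in F_19[x]: f(x) = (6x^2 + 17x + 4)·a(x) + (16x + 1);  a(x) = (x + 9)·(16x + 1) + (3). The last nonzero remainder is the constant 3 = gcd(f, a) in F_19. Back-substituting through the division chain expresses 3 = s(x)·a(x) + t(x)·f(x) with s(x) ≡ 6x^3 + 14x^2 + 5x + 18 (mod f), so (6x^3 + 14x^2 + 5x + 18)·a(x) ≡ 3 (mod f). Multiplying by 3^(-1) ≡ 13 in F_19 gives a(x)^(-1) ≡ 13·(6x^3 + 14x^2 + 5x + 18) ≡ 2x^3 + 11x^2 + 8x + 6 (mod f). Check: (16x^2 + 12x + 12)·(2x^3 + 11x^2 + 8x + 6) = 13x^5 + 10x^4 + 18x^3 + x^2 + 16x + 15 ≡ 1 (mod x^4 + 2x^3 + 17x^2 + 2x + 11).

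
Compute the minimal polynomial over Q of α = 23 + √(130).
m_α(x) = x^2 - 46x + 399

From α - 23 = √(130), squaring gives (α - 23)^2 = 130, i.e. α^2 - 46α + 529 = 130, so α^2 - 46α + 399 = 0. The discriminant of x^2 - 46x + 399 is (-46)^2 - 4·(399) = 2116 - 1596 = 520, and 4·(130) is not a perfect square in Q since 130 is squarefree and ≠ 1. Hence x^2 - 46x + 399 is irreducible over Q and is the minimal polynomial of α.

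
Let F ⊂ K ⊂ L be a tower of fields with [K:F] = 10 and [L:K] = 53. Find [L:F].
[L:F] = 530

The tower law says that for any tower of field extensions F ⊂ K ⊂ L with finite degrees, [L:F] = [L:K] · [K:F]. Here this gives [L:F] = 53 · 10 = 530.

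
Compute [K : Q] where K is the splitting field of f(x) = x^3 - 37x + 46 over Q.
[K : Q] = 6

By the rational root test, any rational root of the monic integer polynomial f(x) = x^3 - 37x + 46 must be an integer dividing the constant term 46, i.e. one of ±{1, 2, 23, 46}. Evaluating: f(1) = 10, f(-1) = 82, f(2) = -20, f(-2) = 112, f(23) = 11362, f(-23) = -11270, f(46) = 95680, f(-46) = -95588; none is 0, so f has no rational root and is therefore irreducible over Q (a cubic with no linear factor over a field is irreducible). For an irreducible cubic, the Galois group is A_3 or S_3 according as the discriminant disc(f) = -4a^3 - 27b^2 = -4·(-37)^3 - 27·(46)^2 = 145480 is or is not a square in Q. Here disc(f) = 145480 is not a perfect square in Q, so the Galois group of f over Q is not contained in A_3 and must be all of S_3. The splitting field has degree |S_3| = 6 over Q, so [K : Q] = 6.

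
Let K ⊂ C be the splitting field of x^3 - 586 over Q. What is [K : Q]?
[K : Q] = 6

The roots of x^3 - 586 are ∛586, ω∛586, ω^2∛586 where ω = e^(2πi/3) is a primitive cube root of unity, so K = Q(∛586, ω). Now [Q(∛586):Q] = 3 (since 586 is not a perfect cube, x^3 - 586 is irreducible) and [Q(ω):Q] = 2. Both 2 and 3 divide [K:Q], and [K:Q] ≤ 3·2 = 6, so [K:Q] = 6. (Equivalently: Q(∛586) ⊂ R but ω ∉ R, so [K : Q(∛586)] = 2.)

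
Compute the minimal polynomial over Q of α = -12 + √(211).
m_α(x) = x^2 + 24x - 67

From α + 12 = √(211), squaring gives (α + 12)^2 = 211, i.e. α^2 + 24α + 144 = 211, so α^2 + 24α - 67 = 0. The discriminant of x^2 + 24x - 67 is (24)^2 - 4·(-67) = 576 + 268 = 844, and 4·(211) is not a perfect square in Q since 211 is squarefree and ≠ 1. Hence x^2 + 24x - 67 is irreducible over Q and is the minimal polynomial of α.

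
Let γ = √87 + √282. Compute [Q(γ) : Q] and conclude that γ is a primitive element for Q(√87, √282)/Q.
[Q(γ) : Q] = 4 (equivalently, Q(γ) = Q(√87, √282))

Obviously Q(γ) ⊆ Q(√87, √282), and [Q(√87, √282):Q] = 4 (since 87, 282 are distinct squarefree integers > 1 with 24534 not a perfect square). To show equality we compute the minimal polynomial of γ. From γ = √87 + √282: γ^2 = 87 + 2√(24534) + 282 = 369 + 2√(24534), so γ^2 - 369 = 2√(24534); squaring, (γ^2 - 369)^2 = 4·24534, i.e. γ^4 - 738γ^2 + 136161 - 98136 = 0, i.e. γ^4 - 738γ^2 + 38025 = 0. So γ is a root of x^4 - 738x^2 + 38025. This polynomial is irreducible over Q: it has no rational root (each ±√87 ± √282 is irrational), and any factorization into two quadratics over Q would force √(24534) ∈ Q (pairing opposite roots) or √87, √282 ∈ Q (other pairings), all impossible. Hence [Q(γ):Q] = 4 = [Q(√87, √282):Q], so Q(γ) = Q(√87, √282).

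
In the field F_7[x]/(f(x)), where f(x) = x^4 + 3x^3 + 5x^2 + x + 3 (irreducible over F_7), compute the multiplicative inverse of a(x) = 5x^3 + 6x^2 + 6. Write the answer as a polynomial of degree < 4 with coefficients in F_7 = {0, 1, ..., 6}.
a(x)^(-1) ≡ x^3 + 4x^2 + 6x + 4 (mod f(x))

Since f is irreducible over F_7, F_7[x]/(f) is a field and a(x) ≠ 0 has an inverse. Apply the extended Euclidean algorithm to f(x) and a(x) in F_7[x]: f(x) = (3x + 4)·a(x) + (2x^2 + 4x);  a(x) = (6x + 5)·(2x^2 + 4x) + (x + 6);  (2x^2 + 4x) = (2x + 6)·(x + 6) + (6). The last nonzero remainder is the constant 6 = gcd(f, a) in F_7. Back-substituting through the division chain expresses 6 = s(x)·a(x) + t(x)·f(x) with s(x) ≡ 6x^3 + 3x^2 + x + 3 (mod f), so (6x^3 + 3x^2 + x + 3)·a(x) ≡ 6 (mod f). Multiplying by 6^(-1) ≡ 6 in F_7 gives a(x)^(-1) ≡ 6·(6x^3 + 3x^2 + x + 3) ≡ x^3 + 4x^2 + 6x + 4 (mod f). Check: (5x^3 + 6x^2 + 6)·(x^3 + 4x^2 + 6x + 4) = 5x^6 + 5x^5 + 5x^4 + 6x^3 + 6x^2 + x + 3 ≡ 1 (mod x^4 + 3x^3 + 5x^2 + x + 3).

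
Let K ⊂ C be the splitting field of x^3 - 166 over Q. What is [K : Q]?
[K : Q] = 6

The roots of x^3 - 166 are ∛166, ω∛166, ω^2∛166 where ω = e^(2πi/3) is a primitive cube root of unity, so K = Q(∛166, ω). Now [Q(∛166):Q] = 3 (since 166 is not a perfect cube, x^3 - 166 is irreducible) and [Q(ω):Q] = 2. Both 2 and 3 divide [K:Q], and [K:Q] ≤ 3·2 = 6, so [K:Q] = 6. (Equivalently: Q(∛166) ⊂ R but ω ∉ R, so [K : Q(∛166)] = 2.)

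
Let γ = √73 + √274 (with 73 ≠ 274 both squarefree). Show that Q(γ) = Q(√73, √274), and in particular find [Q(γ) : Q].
[Q(γ) : Q] = 4 (equivalently, Q(γ) = Q(√73, √274))

Obviously Q(γ) ⊆ Q(√73, √274), and [Q(√73, √274):Q] = 4 (since 73, 274 are distinct squarefree integers > 1 with 20002 not a perfect square). To show equality we compute the minimal polynomial of γ. From γ = √73 + √274: γ^2 = 73 + 2√(20002) + 274 = 347 + 2√(20002), so γ^2 - 347 = 2√(20002); squaring, (γ^2 - 347)^2 = 4·20002, i.e. γ^4 - 694γ^2 + 120409 - 80008 = 0, i.e. γ^4 - 694γ^2 + 40401 = 0. So γ is a root of x^4 - 694x^2 + 40401. This polynomial is irreducible over Q: it has no rational root (each ±√73 ± √274 is irrational), and any factorization into two quadratics over Q would force √(20002) ∈ Q (pairing opposite roots) or √73, √274 ∈ Q (other pairings), all impossible. Hence [Q(γ):Q] = 4 = [Q(√73, √274):Q], so Q(γ) = Q(√73, √274).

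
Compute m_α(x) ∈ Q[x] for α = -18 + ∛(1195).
m_α(x) = x^3 + 54x^2 + 972x + 4637

Set β = α + 18 = ∛(1195), so β^3 = 1195. Then (α + 18)^3 - 1195 = 0, i.e. α is a root of g(x) = (x + 18)^3 - 1195 = x^3 + 54x^2 + 972x + 4637. Since g(x) = h(x + 18) where h(x) = x^3 - 1195, and h is irreducible over Q (because 1195 is not a perfect cube, so h has no rational root, and a monic cubic with no rational root is irreducible), g is also irreducible (irreducibility is preserved under the substitution x → x + 18). Hence m_α(x) = x^3 + 54x^2 + 972x + 4637.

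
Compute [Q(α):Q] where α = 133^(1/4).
[Q(α):Q] = 4

α is a root of x^4 - 133. By Eisenstein's criterion at the prime p = 7 (which divides the constant term 133 but p^2 = 49 does not, since 133 is squarefree), x^4 - 133 is irreducible over Q. Hence [Q(α):Q] = 4.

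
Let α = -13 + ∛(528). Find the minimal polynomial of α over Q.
m_α(x) = x^3 + 39x^2 + 507x + 1669

Set β = α + 13 = ∛(528), so β^3 = 528. Then (α + 13)^3 - 528 = 0, i.e. α is a root of g(x) = (x + 13)^3 - 528 = x^3 + 39x^2 + 507x + 1669. Since g(x) = h(x + 13) where h(x) = x^3 - 528, and h is irreducible over Q (because 528 is not a perfect cube, so h has no rational root, and a monic cubic with no rational root is irreducible), g is also irreducible (irreducibility is preserved under the substitution x → x + 13). Hence m_α(x) = x^3 + 39x^2 + 507x + 1669.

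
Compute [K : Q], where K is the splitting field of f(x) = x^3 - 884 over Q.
[K : Q] = 6

The roots of x^3 - 884 are ∛884, ω∛884, ω^2∛884 where ω = e^(2πi/3) is a primitive cube root of unity, so K = Q(∛884, ω). Now [Q(∛884):Q] = 3 (since 884 is not a perfect cube, x^3 - 884 is irreducible) and [Q(ω):Q] = 2. Both 2 and 3 divide [K:Q], and [K:Q] ≤ 3·2 = 6, so [K:Q] = 6. (Equivalently: Q(∛884) ⊂ R but ω ∉ R, so [K : Q(∛884)] = 2.)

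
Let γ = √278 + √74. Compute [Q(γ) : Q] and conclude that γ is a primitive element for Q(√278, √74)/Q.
[Q(γ) : Q] = 4 (equivalently, Q(γ) = Q(√278, √74))

Obviously Q(γ) ⊆ Q(√278, √74), and [Q(√278, √74):Q] = 4 (since 278, 74 are distinct squarefree integers > 1 with 20572 not a perfect square). To show equality we compute the minimal polynomial of γ. From γ = √278 + √74: γ^2 = 278 + 2√(20572) + 74 = 352 + 2√(20572), so γ^2 - 352 = 2√(20572); squaring, (γ^2 - 352)^2 = 4·20572, i.e. γ^4 - 704γ^2 + 123904 - 82288 = 0, i.e. γ^4 - 704γ^2 + 41616 = 0. So γ is a root of x^4 - 704x^2 + 41616. This polynomial is irreducible over Q: it has no rational root (each ±√278 ± √74 is irrational), and any factorization into two quadratics over Q would force √(20572) ∈ Q (pairing opposite roots) or √278, √74 ∈ Q (other pairings), all impossible. Hence [Q(γ):Q] = 4 = [Q(√278, √74):Q], so Q(γ) = Q(√278, √74).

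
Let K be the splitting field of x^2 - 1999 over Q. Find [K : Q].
[K : Q] = 2

f(x) = x^2 - 1999 factors as (x - √1999)(x + √1999). The splitting field is K = Q(√1999). Since 1999 is squarefree and > 1, it is not a perfect square, so x^2 - 1999 is irreducible over Q and [Q(√1999) : Q] = 2. Hence [K : Q] = 2.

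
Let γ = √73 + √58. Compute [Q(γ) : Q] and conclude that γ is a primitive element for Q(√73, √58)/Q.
[Q(γ) : Q] = 4 (equivalently, Q(γ) = Q(√73, √58))

Obviously Q(γ) ⊆ Q(√73, √58), and [Q(√73, √58):Q] = 4 (since 73, 58 are distinct squarefree integers > 1 with 4234 not a perfect square). To show equality we compute the minimal polynomial of γ. From γ = √73 + √58: γ^2 = 73 + 2√(4234) + 58 = 131 + 2√(4234), so γ^2 - 131 = 2√(4234); squaring, (γ^2 - 131)^2 = 4·4234, i.e. γ^4 - 262γ^2 + 17161 - 16936 = 0, i.e. γ^4 - 262γ^2 + 225 = 0. So γ is a root of x^4 - 262x^2 + 225. This polynomial is irreducible over Q: it has no rational root (each ±√73 ± √58 is irrational), and any factorization into two quadratics over Q would force √(4234) ∈ Q (pairing opposite roots) or √73, √58 ∈ Q (other pairings), all impossible. Hence [Q(γ):Q] = 4 = [Q(√73, √58):Q], so Q(γ) = Q(√73, √58).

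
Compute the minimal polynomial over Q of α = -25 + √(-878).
m_α(x) = x^2 + 50x + 1503

From α + 25 = √(-878), squaring gives (α + 25)^2 = -878, i.e. α^2 + 50α + 625 = -878, so α^2 + 50α + 1503 = 0. The discriminant of x^2 + 50x + 1503 is (50)^2 - 4·(1503) = 2500 - 6012 = -3512, and 4·(-878) is not a perfect square in Q since -878 is squarefree and ≠ 1. Hence x^2 + 50x + 1503 is irreducible over Q and is the minimal polynomial of α.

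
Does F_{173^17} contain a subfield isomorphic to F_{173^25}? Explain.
No: F_{173^25} is not a subfield of F_{173^17}

F_{p^m} embeds in F_{p^n} iff m | n. Here 25 ∤ 17 (since 17 = 0·25 + 17 with remainder 17 ≠ 0), so F_{173^25} is not a subfield of F_{173^17}. Equivalently: if it were, the tower law would give 25 = [F_{173^25}:F_173] dividing [F_{173^17}:F_173] = 17, contradiction.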